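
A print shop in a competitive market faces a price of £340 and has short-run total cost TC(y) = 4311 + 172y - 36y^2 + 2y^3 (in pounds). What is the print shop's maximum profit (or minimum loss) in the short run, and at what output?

AVC = 172 - 36y + 2y^2 has its minimum £10 at y = 9; price £340 clears that bar, so the firm operates.
With MC = 172 - 72y + 6y^2, P = MC on the upward-sloping part at y* = 14.
TR = 340·14 = 4760. TC = 4311 + 840 = 5151. Profit = 4760 − 5151 = -£391.
By producing, the firm covers all variable cost plus £3920 of fixed cost; shutting down would lose the full £4311.

Profit = -£391 at y = 14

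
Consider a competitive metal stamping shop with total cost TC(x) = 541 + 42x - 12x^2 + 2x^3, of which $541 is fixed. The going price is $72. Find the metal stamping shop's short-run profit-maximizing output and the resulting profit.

Profit = -$341 at x = 5

AVC = 42 - 12x + 2x^2 has its minimum $24 at x = 3; price $72 clears that bar, so the firm operates.
MC = 42 - 24x + 6x^2. Setting P = MC and taking the root on the rising branch gives x* = 5.
TR = 72·5 = 360. TC = 541 + 160 = 701. Profit = 360 − 701 = -$341.
That loss of $341 beats the $541 the firm would lose by shutting down; producing recovers $200 of fixed cost.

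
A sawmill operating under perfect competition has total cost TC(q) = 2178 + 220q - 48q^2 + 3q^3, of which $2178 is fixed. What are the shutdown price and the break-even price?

Shutdown price = $28; break-even price = $253

Shutdown price = min AVC. AVC = 220 - 48q + 3q^2, with vertex at q = 8 and minimum $28.
ATC = 2178/q + 220 - 48q + 3q^2. Setting dATC/dq = −2178/q^2 − 48 + 6q = 0 gives q = 11 (since 6·11^3 − 48·11^2 = 2178).
min ATC = 2178/11 + 220 − 48·11 + 3·11^2 = $253. That is the break-even price.
For $28 ≤ P < $253 the firm produces at a loss; below $28 it shuts down.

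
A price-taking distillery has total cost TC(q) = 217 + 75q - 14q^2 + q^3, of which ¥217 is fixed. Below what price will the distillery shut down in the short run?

Short-run supply begins at min AVC. From VC = 75q - 14q^2 + q^3, AVC = 75 - 14q + q^2.
dAVC/dq = -14 + 2q = 0 gives q = 7. min AVC = 75 - 14·7 + 7^2 = 26.
The firm shuts down for any P below ¥26.

¥26 per unit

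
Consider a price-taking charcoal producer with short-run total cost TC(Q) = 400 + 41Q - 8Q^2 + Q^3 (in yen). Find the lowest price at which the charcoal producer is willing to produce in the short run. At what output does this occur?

¥25 per unit, at Q = 4

The shutdown price is the minimum of AVC. VC = 41Q - 8Q^2 + Q^3, so AVC = 41 - 8Q + Q^2.
At the minimum of AVC, MC = AVC. MC = 41 - 16Q + 3Q^2; setting MC = AVC gives 2Q^2 - 8Q = 0, so Q = 4. min AVC = 25.
The firm shuts down for any P below ¥25.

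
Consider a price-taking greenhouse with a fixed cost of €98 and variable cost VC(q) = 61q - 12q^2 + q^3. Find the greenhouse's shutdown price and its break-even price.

Shutdown price = €25; break-even price = €40

Shutdown price = min AVC. AVC = 61 - 12q + q^2, with vertex at q = 6 and minimum €25.
ATC = 98/q + 61 - 12q + q^2. Setting dATC/dq = −98/q^2 − 12 + 2q = 0 gives q = 7 (since 2·7^3 − 12·7^2 = 98).
min ATC = 98/7 + 61 − 12·7 + 7^2 = €40. That is the break-even price.
For €25 ≤ P < €40 the firm produces at a loss; below €25 it shuts down.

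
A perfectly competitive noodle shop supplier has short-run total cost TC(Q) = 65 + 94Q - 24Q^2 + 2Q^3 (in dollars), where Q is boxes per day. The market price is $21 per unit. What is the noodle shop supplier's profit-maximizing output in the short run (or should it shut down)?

Variable cost is VC = 94Q - 24Q^2 + 2Q^3, so AVC = VC/Q = 94 - 24Q + 2Q^2 and MC = dTC/dQ = 94 - 48Q + 6Q^2.
AVC is minimized where dAVC/dQ = -24 + 4Q = 0, at Q = 6; min AVC = 94 - 24·6 + 2·6^2 = $22.
With P < min AVC ($21 < $22), every unit sold adds to the loss.
Best response: produce nothing and absorb the $65 fixed cost.

Shut down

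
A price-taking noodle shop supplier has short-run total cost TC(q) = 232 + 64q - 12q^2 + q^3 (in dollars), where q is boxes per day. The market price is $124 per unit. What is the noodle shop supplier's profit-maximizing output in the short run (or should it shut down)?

From TC, MC = TC'(q) = 64 - 24q + 3q^2 and AVC = VC/q = 64 - 12q + q^2.
AVC is minimized where dAVC/dq = -12 + 2q = 0, at q = 6; min AVC = 64 - 12·6 + 6^2 = $28.
P = $124 exceeds min AVC = $28, so the firm stays open.
Set P = MC: 124 = 64 - 24q + 3q^2 → -60 - 24q + 3q^2 = 0. The roots are q = -2 and q = 10; the profit-maximizing output is on the rising part of MC, so q* = 10.
Check: AVC at q = 10 is $44 ≤ P, so revenue covers variable cost.
Profit = P·q − TC = 124·10 − 672 = $568.

Produce at q = 10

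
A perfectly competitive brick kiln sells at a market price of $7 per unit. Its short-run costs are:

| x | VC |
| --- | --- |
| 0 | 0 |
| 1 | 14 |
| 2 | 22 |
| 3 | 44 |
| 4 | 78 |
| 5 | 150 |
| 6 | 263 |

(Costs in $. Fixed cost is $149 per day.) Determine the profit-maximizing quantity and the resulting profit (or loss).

Tabulate TR − TC: x=0: -149; x=1: -156; x=2: -157; x=3: -172; x=4: -199; x=5: -264; x=6: -370.
Profit is highest at x = 0. Equivalently, the lowest AVC in the table is 22/2 ≈ $11 at x = 2, and P = $7 falls below it — price never covers variable cost, so the firm shuts down and loses only its fixed cost.

x = 0 (shut down); profit = -$149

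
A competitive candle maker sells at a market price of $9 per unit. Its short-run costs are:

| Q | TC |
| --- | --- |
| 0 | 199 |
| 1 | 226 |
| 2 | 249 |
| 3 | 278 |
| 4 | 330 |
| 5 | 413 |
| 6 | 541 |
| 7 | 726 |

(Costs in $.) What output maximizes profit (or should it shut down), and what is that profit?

Profit at each row (π = 9Q − TC): Q=0: -199; Q=1: -217; Q=2: -231; Q=3: -251; Q=4: -294; Q=5: -368; Q=6: -487; Q=7: -663.
Profit is highest at Q = 0. Equivalently, the lowest AVC in the table is 50/2 ≈ $25 at Q = 2, and P = $9 falls below it — price never covers variable cost, so the firm shuts down and loses only its fixed cost.

Q = 0 (shut down); profit = -$199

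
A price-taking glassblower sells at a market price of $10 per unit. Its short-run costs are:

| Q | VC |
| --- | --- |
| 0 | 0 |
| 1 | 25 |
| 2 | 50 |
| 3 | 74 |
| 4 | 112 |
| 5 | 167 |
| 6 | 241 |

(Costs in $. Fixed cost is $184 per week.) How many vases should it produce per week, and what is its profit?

Profit at each row (π = 10Q − TC): Q=0: -184; Q=1: -199; Q=2: -214; Q=3: -228; Q=4: -256; Q=5: -301; Q=6: -365.
Profit is highest at Q = 0. Equivalently, the lowest AVC in the table is 74/3 ≈ $24.67 at Q = 3, and P = $10 falls below it — price never covers variable cost, so the firm shuts down and loses only its fixed cost.

Q = 0 (shut down); profit = -$184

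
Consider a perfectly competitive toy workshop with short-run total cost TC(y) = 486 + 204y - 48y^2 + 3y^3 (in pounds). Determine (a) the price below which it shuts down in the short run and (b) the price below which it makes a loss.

Shutdown price = £12; break-even price = £69

AVC = 204 - 48y + 3y^2; minimized at y = 8, giving min AVC = £12. That is the shutdown price.
ATC = 486/y + 204 - 48y + 3y^2. Setting dATC/dy = −486/y^2 − 48 + 6y = 0 gives y = 9 (since 6·9^3 − 48·9^2 = 486).
min ATC = 486/9 + 204 − 48·9 + 3·9^2 = £69. That is the break-even price.
Between these two prices the firm operates at a loss; above £69 it earns a profit.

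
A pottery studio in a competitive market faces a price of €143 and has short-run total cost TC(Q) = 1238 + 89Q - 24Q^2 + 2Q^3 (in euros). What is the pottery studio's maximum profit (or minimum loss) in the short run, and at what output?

Profit = -€266 at Q = 9

AVC = 89 - 24Q + 2Q^2 has its minimum €17 at Q = 6; price €143 clears that bar, so the firm operates.
With MC = 89 - 48Q + 6Q^2, P = MC on the upward-sloping part at Q* = 9.
TR = 143·9 = 1287. TC = 1238 + 315 = 1553. Profit = 1287 − 1553 = -€266.
That loss of €266 beats the €1238 the firm would lose by shutting down; producing recovers €972 of fixed cost.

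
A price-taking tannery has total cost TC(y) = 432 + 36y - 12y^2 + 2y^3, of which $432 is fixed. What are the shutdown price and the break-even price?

Shutdown price = $18; break-even price = $108

AVC = 36 - 12y + 2y^2; minimized at y = 3, giving min AVC = $18. That is the shutdown price.
ATC = 432/y + 36 - 12y + 2y^2. Setting dATC/dy = −432/y^2 − 12 + 4y = 0 gives y = 6 (since 4·6^3 − 12·6^2 = 432).
min ATC = 432/6 + 36 − 12·6 + 2·6^2 = $108. That is the break-even price.
For $18 ≤ P < $108 the firm produces at a loss; below $18 it shuts down.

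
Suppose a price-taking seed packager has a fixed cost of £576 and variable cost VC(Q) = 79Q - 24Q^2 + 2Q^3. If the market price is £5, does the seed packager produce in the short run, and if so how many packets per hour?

Strip out fixed cost: VC = 79Q - 24Q^2 + 2Q^3. Then AVC = 79 - 24Q + 2Q^2 and MC = 79 - 48Q + 6Q^2.
AVC is minimized where dAVC/dQ = -24 + 4Q = 0, at Q = 6; min AVC = 79 - 24·6 + 2·6^2 = £7.
Since P = £5 < min AVC = £7, price fails to cover variable cost at any output.
Shutting down limits the loss to fixed cost, £576.

Shut down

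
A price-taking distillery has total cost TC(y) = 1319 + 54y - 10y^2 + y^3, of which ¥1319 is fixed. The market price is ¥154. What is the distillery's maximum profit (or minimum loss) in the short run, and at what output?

Profit = -¥319 at y = 10

AVC = 54 - 10y + y^2 has its minimum ¥29 at y = 5; price ¥154 clears that bar, so the firm operates.
With MC = 54 - 20y + 3y^2, P = MC on the upward-sloping part at y* = 10.
TR = 154·10 = 1540. TC = 1319 + 540 = 1859. Profit = 1540 − 1859 = -¥319.
By producing, the firm covers all variable cost plus ¥1000 of fixed cost; shutting down would lose the full ¥1319.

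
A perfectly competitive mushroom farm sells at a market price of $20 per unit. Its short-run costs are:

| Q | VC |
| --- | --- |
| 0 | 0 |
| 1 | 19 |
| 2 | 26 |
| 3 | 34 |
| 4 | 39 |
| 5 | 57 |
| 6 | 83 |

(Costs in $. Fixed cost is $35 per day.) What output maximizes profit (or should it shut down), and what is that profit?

Compute π = P·Q − TC at each output: Q=0: -35; Q=1: -34; Q=2: -21; Q=3: -9; Q=4: 6; Q=5: 8; Q=6: 2.
Profit is maximized at Q = 5. AVC there is 57/5 = $11.40 ≤ P, so producing beats shutting down (which would give -$35).

Q = 5; profit = $8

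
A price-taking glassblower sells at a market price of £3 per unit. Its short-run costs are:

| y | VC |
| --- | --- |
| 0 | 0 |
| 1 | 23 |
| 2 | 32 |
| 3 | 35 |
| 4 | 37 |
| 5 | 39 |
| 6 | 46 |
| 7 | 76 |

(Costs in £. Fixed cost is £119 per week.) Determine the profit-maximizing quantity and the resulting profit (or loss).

Compute π = P·y − TC at each output: y=0: -119; y=1: -139; y=2: -145; y=3: -145; y=4: -144; y=5: -143; y=6: -147; y=7: -174.
Profit is highest at y = 0. Equivalently, the lowest AVC in the table is 46/6 ≈ £7.67 at y = 6, and P = £3 falls below it — price never covers variable cost, so the firm shuts down and loses only its fixed cost.

y = 0 (shut down); profit = -£119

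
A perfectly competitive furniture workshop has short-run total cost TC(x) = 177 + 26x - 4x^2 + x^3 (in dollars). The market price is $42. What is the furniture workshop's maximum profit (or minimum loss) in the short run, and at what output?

AVC = 26 - 4x + x^2; min AVC = $22 at x = 2. Since P = $42 ≥ min AVC, the firm produces.
MC = 26 - 8x + 3x^2. Setting P = MC and taking the root on the rising branch gives x* = 4.
TR = 42·4 = 168. TC = 177 + 104 = 281. Profit = 168 − 281 = -$113.
That loss of $113 beats the $177 the firm would lose by shutting down; producing recovers $64 of fixed cost.

Profit = -$113 at x = 4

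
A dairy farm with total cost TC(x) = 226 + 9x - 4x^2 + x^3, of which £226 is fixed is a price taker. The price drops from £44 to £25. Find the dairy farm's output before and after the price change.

AVC = 9 - 4x + x^2, minimized at x = 2 where min AVC = £5. MC = 9 - 8x + 3x^2.
At P = £44 ≥ min AVC, set P = MC on the rising branch: x = 5.
At P = £25 ≥ min AVC, set P = MC: x = 4. The firm stays open but cuts output.

Output falls from 5 to 4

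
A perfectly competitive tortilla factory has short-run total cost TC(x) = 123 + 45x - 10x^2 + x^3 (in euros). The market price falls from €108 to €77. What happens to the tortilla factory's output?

Output falls from 9 to 8

AVC = 45 - 10x + x^2, minimized at x = 5 where min AVC = €20. MC = 45 - 20x + 3x^2.
With P = €108 above the shutdown price, P = MC gives x = 9.
At P = €77 ≥ min AVC, set P = MC: x = 8. The firm stays open but cuts output.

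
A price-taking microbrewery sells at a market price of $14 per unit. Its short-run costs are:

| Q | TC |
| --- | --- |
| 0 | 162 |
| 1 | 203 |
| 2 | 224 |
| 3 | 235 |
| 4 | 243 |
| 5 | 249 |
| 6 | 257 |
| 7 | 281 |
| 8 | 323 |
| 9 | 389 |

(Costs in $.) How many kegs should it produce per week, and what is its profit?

Compute π = P·Q − TC at each output: Q=0: -162; Q=1: -189; Q=2: -196; Q=3: -193; Q=4: -187; Q=5: -179; Q=6: -173; Q=7: -183; Q=8: -211; Q=9: -263.
Profit is highest at Q = 0. Equivalently, the lowest AVC in the table is 95/6 ≈ $15.83 at Q = 6, and P = $14 falls below it — price never covers variable cost, so the firm shuts down and loses only its fixed cost.

Q = 0 (shut down); profit = -$162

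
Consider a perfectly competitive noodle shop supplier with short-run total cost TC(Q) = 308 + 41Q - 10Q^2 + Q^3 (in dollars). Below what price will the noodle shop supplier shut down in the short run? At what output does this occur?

Short-run supply begins at min AVC. From VC = 41Q - 10Q^2 + Q^3, AVC = 41 - 10Q + Q^2.
dAVC/dQ = -10 + 2Q = 0 gives Q = 5. min AVC = 41 - 10·5 + 5^2 = 16.
So the shutdown price is $16.

$16 per unit, at Q = 5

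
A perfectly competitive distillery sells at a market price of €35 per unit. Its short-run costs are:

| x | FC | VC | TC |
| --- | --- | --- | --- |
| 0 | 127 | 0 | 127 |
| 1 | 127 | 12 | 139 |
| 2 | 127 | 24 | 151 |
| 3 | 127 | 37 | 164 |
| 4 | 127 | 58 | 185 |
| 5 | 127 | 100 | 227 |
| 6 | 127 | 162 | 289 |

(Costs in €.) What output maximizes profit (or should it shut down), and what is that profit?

x = 4; profit = -€45

Compute π = P·x − TC at each output: x=0: -127; x=1: -104; x=2: -81; x=3: -59; x=4: -45; x=5: -52; x=6: -79.
Profit is maximized at x = 4. AVC there is 58/4 = €14.50 ≤ P, so producing beats shutting down (which would give -€127).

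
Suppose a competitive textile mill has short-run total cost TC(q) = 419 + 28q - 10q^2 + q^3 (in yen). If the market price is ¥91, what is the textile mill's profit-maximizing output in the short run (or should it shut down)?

Produce at q = 9

Variable cost is VC = 28q - 10q^2 + q^3, so AVC = VC/q = 28 - 10q + q^2 and MC = dTC/dq = 28 - 20q + 3q^2.
The AVC parabola has its vertex at q = 10/2 = 5, where AVC = 28 - 10·5 + 5^2 = ¥3.
P = ¥91 exceeds min AVC = ¥3, so the firm stays open.
P = MC gives -63 - 20q + 3q^2 = 0, with roots -7/3 and 9. Take the larger (rising MC): q* = 9.
Check: AVC at q = 9 is ¥19 ≤ P, so revenue covers variable cost.
Profit = P·q − TC = 91·9 − 590 = ¥229.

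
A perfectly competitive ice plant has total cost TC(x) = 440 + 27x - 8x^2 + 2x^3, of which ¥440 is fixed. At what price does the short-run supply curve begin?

¥19 per unit

The firm shuts down when price falls below the minimum of average variable cost. AVC = VC/x = 27 - 8x + 2x^2.
At the minimum of AVC, MC = AVC. MC = 27 - 16x + 6x^2; setting MC = AVC gives 4x^2 - 8x = 0, so x = 2. min AVC = 19.
The firm shuts down for any P below ¥19.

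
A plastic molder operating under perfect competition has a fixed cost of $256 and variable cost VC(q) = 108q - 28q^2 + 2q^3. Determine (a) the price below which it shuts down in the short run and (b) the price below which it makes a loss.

Shutdown price = $10; break-even price = $44

Shutdown price = min AVC. AVC = 108 - 28q + 2q^2, with vertex at q = 7 and minimum $10.
ATC = 256/q + 108 - 28q + 2q^2. Setting dATC/dq = −256/q^2 − 28 + 4q = 0 gives q = 8 (since 4·8^3 − 28·8^2 = 256).
min ATC = 256/8 + 108 − 28·8 + 2·8^2 = $44. That is the break-even price.
Between these two prices the firm operates at a loss; above $44 it earns a profit.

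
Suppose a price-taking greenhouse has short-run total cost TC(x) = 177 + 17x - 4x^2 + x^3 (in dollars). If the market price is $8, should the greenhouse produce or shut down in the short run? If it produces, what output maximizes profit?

Strip out fixed cost: VC = 17x - 4x^2 + x^3. Then AVC = 17 - 4x + x^2 and MC = 17 - 8x + 3x^2.
The AVC parabola has its vertex at x = 4/2 = 2, where AVC = 17 - 4·2 + 2^2 = $13.
P = $8 lies below min AVC = $13; no output level covers variable cost.
Shutting down limits the loss to fixed cost, $177.

Shut down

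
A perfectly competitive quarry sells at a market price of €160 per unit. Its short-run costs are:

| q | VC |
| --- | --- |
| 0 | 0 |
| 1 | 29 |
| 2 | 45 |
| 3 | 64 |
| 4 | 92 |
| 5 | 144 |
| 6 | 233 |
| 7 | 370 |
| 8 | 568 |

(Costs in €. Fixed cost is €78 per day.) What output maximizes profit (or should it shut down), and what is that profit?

q = 7; profit = €672

Profit at each row (π = 160q − TC): q=0: -78; q=1: 53; q=2: 197; q=3: 338; q=4: 470; q=5: 578; q=6: 649; q=7: 672; q=8: 634.
Profit is maximized at q = 7. AVC there is 370/7 = €52.86 ≤ P, so producing beats shutting down (which would give -€78).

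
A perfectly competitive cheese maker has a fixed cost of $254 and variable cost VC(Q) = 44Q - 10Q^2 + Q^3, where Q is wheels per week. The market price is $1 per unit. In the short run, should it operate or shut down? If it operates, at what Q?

From TC, MC = TC'(Q) = 44 - 20Q + 3Q^2 and AVC = VC/Q = 44 - 10Q + Q^2.
AVC hits its minimum where MC = AVC, at Q = 5, giving min AVC = 44 - 10·5 + 5^2 = $19.
P = $1 lies below min AVC = $19; no output level covers variable cost.
Shutting down limits the loss to fixed cost, $254.

Shut down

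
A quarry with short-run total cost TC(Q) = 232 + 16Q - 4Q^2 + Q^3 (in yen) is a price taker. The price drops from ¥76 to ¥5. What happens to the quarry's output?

Output falls from 6 to 0 (the firm shuts down)

AVC = 16 - 4Q + Q^2, minimized at Q = 2 where min AVC = ¥12. MC = 16 - 8Q + 3Q^2.
At P = ¥76 ≥ min AVC, set P = MC on the rising branch: Q = 6.
At P = ¥5 < min AVC = ¥12, price no longer covers variable cost at any output, so the firm shuts down: Q = 0.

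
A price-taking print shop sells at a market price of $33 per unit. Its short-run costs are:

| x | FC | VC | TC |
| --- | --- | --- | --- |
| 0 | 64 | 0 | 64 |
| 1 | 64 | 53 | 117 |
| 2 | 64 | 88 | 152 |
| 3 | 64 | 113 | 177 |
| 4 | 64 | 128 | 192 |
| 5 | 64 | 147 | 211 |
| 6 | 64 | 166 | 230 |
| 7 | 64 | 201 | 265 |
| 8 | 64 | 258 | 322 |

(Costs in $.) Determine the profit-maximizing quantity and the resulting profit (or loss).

Compute π = P·x − TC at each output: x=0: -64; x=1: -84; x=2: -86; x=3: -78; x=4: -60; x=5: -46; x=6: -32; x=7: -34; x=8: -58.
Profit is maximized at x = 6. AVC there is 166/6 = $27.67 ≤ P, so producing beats shutting down (which would give -$64).

x = 6; profit = -$32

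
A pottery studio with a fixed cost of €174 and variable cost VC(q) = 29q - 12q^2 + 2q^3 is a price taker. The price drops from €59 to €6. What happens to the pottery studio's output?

AVC = 29 - 12q + 2q^2, minimized at q = 3 where min AVC = €11. MC = 29 - 24q + 6q^2.
At P = €59 ≥ min AVC, set P = MC on the rising branch: q = 5.
At P = €6 < min AVC = €11, price no longer covers variable cost at any output, so the firm shuts down: q = 0.

Output falls from 5 to 0 (the firm shuts down)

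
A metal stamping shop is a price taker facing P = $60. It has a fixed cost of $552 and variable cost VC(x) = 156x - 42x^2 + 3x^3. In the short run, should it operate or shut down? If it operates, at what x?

Variable cost is VC = 156x - 42x^2 + 3x^3, so AVC = VC/x = 156 - 42x + 3x^2 and MC = dTC/dx = 156 - 84x + 9x^2.
AVC is minimized where dAVC/dx = -42 + 6x = 0, at x = 7; min AVC = 156 - 42·7 + 3·7^2 = $9.
P = $60 exceeds min AVC = $9, so the firm stays open.
Set P = MC: 60 = 156 - 84x + 9x^2 → 96 - 84x + 9x^2 = 0. The roots are x = 4/3 and x = 8; the profit-maximizing output is on the rising part of MC, so x* = 8.
Check: AVC at x = 8 is $12 ≤ P, so revenue covers variable cost.
Profit = P·x − TC = 60·8 − 648 = -$168, a loss, but smaller than the $552 fixed cost the firm would lose by shutting down.

Produce at x = 8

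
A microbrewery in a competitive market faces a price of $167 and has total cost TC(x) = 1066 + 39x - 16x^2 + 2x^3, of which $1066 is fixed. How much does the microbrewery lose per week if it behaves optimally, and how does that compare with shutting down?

Profit = -$42 at x = 8

AVC = 39 - 16x + 2x^2; min AVC = $7 at x = 4. Since P = $167 ≥ min AVC, the firm produces.
With MC = 39 - 32x + 6x^2, P = MC on the upward-sloping part at x* = 8.
TR = 167·8 = 1336. TC = 1066 + 312 = 1378. Profit = 1336 − 1378 = -$42.
Shutting down would mean losing the fixed cost of $1066, so operating at a loss of $42 is better by $1024.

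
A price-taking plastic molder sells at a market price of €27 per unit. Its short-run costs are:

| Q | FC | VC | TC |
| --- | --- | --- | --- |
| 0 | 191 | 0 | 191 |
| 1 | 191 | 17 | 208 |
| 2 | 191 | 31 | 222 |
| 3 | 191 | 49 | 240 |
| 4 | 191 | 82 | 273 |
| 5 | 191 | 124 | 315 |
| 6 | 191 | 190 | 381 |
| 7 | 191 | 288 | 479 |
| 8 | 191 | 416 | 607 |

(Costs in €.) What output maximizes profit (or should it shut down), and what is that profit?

Compute π = P·Q − TC at each output: Q=0: -191; Q=1: -181; Q=2: -168; Q=3: -159; Q=4: -165; Q=5: -180; Q=6: -219; Q=7: -290; Q=8: -391.
Profit is maximized at Q = 3. AVC there is 49/3 = €16.33 ≤ P, so producing beats shutting down (which would give -€191).

Q = 3; profit = -€159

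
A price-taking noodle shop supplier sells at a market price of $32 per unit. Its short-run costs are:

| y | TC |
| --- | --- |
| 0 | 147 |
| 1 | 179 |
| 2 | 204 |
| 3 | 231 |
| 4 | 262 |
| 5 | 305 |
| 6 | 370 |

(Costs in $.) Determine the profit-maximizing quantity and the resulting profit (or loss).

Profit at each row (π = 32y − TC): y=0: -147; y=1: -147; y=2: -140; y=3: -135; y=4: -134; y=5: -145; y=6: -178.
Profit is maximized at y = 4. AVC there is 115/4 = $28.75 ≤ P, so producing beats shutting down (which would give -$147).

y = 4; profit = -$134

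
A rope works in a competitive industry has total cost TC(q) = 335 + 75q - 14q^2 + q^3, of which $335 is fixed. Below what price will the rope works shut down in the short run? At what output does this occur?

Short-run supply begins at min AVC. From VC = 75q - 14q^2 + q^3, AVC = 75 - 14q + q^2.
dAVC/dq = -14 + 2q = 0 gives q = 7. min AVC = 75 - 14·7 + 7^2 = 26.
For P < $26 the firm produces nothing.

$26 per unit, at q = 7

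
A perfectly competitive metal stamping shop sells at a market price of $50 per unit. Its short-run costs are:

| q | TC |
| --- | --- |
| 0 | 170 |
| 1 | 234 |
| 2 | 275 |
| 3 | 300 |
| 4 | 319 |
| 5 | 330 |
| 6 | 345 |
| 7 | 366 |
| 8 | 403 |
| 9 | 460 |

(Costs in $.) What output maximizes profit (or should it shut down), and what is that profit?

q = 8; profit = -$3

Compute π = P·q − TC at each output: q=0: -170; q=1: -184; q=2: -175; q=3: -150; q=4: -119; q=5: -80; q=6: -45; q=7: -16; q=8: -3; q=9: -10.
Profit is maximized at q = 8. AVC there is 233/8 = $29.12 ≤ P, so producing beats shutting down (which would give -$170).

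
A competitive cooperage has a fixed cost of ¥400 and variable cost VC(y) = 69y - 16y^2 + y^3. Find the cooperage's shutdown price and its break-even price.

Shutdown price = ¥5; break-even price = ¥49

AVC = 69 - 16y + y^2; minimized at y = 8, giving min AVC = ¥5. That is the shutdown price.
ATC = 400/y + 69 - 16y + y^2. Setting dATC/dy = −400/y^2 − 16 + 2y = 0 gives y = 10 (since 2·10^3 − 16·10^2 = 400).
min ATC = 400/10 + 69 − 16·10 + 10^2 = ¥49. That is the break-even price.
Between these two prices the firm operates at a loss; above ¥49 it earns a profit.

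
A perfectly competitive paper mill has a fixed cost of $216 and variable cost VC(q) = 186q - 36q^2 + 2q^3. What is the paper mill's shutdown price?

The firm shuts down when price falls below the minimum of average variable cost. AVC = VC/q = 186 - 36q + 2q^2.
At the minimum of AVC, MC = AVC. MC = 186 - 72q + 6q^2; setting MC = AVC gives 4q^2 - 36q = 0, so q = 9. min AVC = 24.
The firm shuts down for any P below $24.

$24 per unit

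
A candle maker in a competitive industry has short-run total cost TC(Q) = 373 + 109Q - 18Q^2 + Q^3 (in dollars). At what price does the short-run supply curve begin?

$28 per unit

The firm shuts down when price falls below the minimum of average variable cost. AVC = VC/Q = 109 - 18Q + Q^2.
At the minimum of AVC, MC = AVC. MC = 109 - 36Q + 3Q^2; setting MC = AVC gives 2Q^2 - 18Q = 0, so Q = 9. min AVC = 28.
For P < $28 the firm produces nothing.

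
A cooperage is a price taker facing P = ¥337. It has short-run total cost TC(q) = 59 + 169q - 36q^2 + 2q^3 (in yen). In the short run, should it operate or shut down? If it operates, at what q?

From TC, MC = TC'(q) = 169 - 72q + 6q^2 and AVC = VC/q = 169 - 36q + 2q^2.
AVC is minimized where dAVC/dq = -36 + 4q = 0, at q = 9; min AVC = 169 - 36·9 + 2·9^2 = ¥7.
Since P = ¥337 ≥ min AVC = ¥7, price covers variable cost and the firm should produce.
Set P = MC: 337 = 169 - 72q + 6q^2 → -168 - 72q + 6q^2 = 0. The roots are q = -2 and q = 14; the profit-maximizing output is on the rising part of MC, so q* = 14.
Check: AVC at q = 14 is ¥57 ≤ P, so revenue covers variable cost.
Profit = P·q − TC = 337·14 − 857 = ¥3861.

Produce at q = 14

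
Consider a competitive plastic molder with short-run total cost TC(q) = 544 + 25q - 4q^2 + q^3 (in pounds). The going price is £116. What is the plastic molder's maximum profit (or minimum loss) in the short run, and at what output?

Profit = -£54 at q = 7

AVC = 25 - 4q + q^2 has its minimum £21 at q = 2; price £116 clears that bar, so the firm operates.
With MC = 25 - 8q + 3q^2, P = MC on the upward-sloping part at q* = 7.
TR = 116·7 = 812. TC = 544 + 322 = 866. Profit = 812 − 866 = -£54.
That loss of £54 beats the £544 the firm would lose by shutting down; producing recovers £490 of fixed cost.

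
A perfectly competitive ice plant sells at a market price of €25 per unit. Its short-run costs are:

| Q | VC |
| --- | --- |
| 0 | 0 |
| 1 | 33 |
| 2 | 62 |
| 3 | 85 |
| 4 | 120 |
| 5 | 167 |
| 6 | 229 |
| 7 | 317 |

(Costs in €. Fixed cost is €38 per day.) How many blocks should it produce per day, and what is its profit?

Q = 0 (shut down); profit = -€38

Profit at each row (π = 25Q − TC): Q=0: -38; Q=1: -46; Q=2: -50; Q=3: -48; Q=4: -58; Q=5: -80; Q=6: -117; Q=7: -180.
Profit is highest at Q = 0. Equivalently, the lowest AVC in the table is 85/3 ≈ €28.33 at Q = 3, and P = €25 falls below it — price never covers variable cost, so the firm shuts down and loses only its fixed cost.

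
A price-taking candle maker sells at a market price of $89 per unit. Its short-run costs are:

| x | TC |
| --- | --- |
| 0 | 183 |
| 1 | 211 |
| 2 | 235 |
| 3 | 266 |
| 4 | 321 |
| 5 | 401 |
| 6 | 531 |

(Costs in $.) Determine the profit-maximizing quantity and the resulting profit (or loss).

x = 5; profit = $44

Tabulate TR − TC: x=0: -183; x=1: -122; x=2: -57; x=3: 1; x=4: 35; x=5: 44; x=6: 3.
Profit is maximized at x = 5. AVC there is 218/5 = $43.60 ≤ P, so producing beats shutting down (which would give -$183).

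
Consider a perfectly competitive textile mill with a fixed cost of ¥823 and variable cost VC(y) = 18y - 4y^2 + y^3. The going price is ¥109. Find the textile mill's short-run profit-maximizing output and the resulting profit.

AVC = 18 - 4y + y^2; min AVC = ¥14 at y = 2. Since P = ¥109 ≥ min AVC, the firm produces.
MC = 18 - 8y + 3y^2. Setting P = MC and taking the root on the rising branch gives y* = 7.
TR = 109·7 = 763. TC = 823 + 273 = 1096. Profit = 763 − 1096 = -¥333.
By producing, the firm covers all variable cost plus ¥490 of fixed cost; shutting down would lose the full ¥823.

Profit = -¥333 at y = 7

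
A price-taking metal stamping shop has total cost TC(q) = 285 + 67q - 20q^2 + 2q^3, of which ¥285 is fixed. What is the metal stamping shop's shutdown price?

The shutdown price is the minimum of AVC. VC = 67q - 20q^2 + 2q^3, so AVC = 67 - 20q + 2q^2.
dAVC/dq = -20 + 4q = 0 gives q = 5. min AVC = 67 - 20·5 + 2·5^2 = 17.
The firm shuts down for any P below ¥17.

¥17 per unit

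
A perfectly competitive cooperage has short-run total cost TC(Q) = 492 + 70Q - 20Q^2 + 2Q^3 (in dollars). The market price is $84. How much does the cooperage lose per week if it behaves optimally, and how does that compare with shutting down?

Profit = -$100 at Q = 7

AVC = 70 - 20Q + 2Q^2; min AVC = $20 at Q = 5. Since P = $84 ≥ min AVC, the firm produces.
With MC = 70 - 40Q + 6Q^2, P = MC on the upward-sloping part at Q* = 7.
TR = 84·7 = 588. TC = 492 + 196 = 688. Profit = 588 − 688 = -$100.
Shutting down would mean losing the fixed cost of $492, so operating at a loss of $100 is better by $392.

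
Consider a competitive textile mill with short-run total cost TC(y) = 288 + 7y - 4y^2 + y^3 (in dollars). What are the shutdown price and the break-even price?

Shutdown price = $3; break-even price = $67

Shutdown price = min AVC. AVC = 7 - 4y + y^2, with vertex at y = 2 and minimum $3.
ATC = 288/y + 7 - 4y + y^2. Setting dATC/dy = −288/y^2 − 4 + 2y = 0 gives y = 6 (since 2·6^3 − 4·6^2 = 288).
min ATC = 288/6 + 7 − 4·6 + 6^2 = $67. That is the break-even price.
For $3 ≤ P < $67 the firm produces at a loss; below $3 it shuts down.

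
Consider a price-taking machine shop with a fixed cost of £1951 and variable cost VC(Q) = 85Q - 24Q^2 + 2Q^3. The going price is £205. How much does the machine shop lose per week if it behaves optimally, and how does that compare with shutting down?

AVC = 85 - 24Q + 2Q^2; min AVC = £13 at Q = 6. Since P = £205 ≥ min AVC, the firm produces.
MC = 85 - 48Q + 6Q^2. Setting P = MC and taking the root on the rising branch gives Q* = 10.
TR = 205·10 = 2050. TC = 1951 + 450 = 2401. Profit = 2050 − 2401 = -£351.
Shutting down would mean losing the fixed cost of £1951, so operating at a loss of £351 is better by £1600.

Profit = -£351 at Q = 10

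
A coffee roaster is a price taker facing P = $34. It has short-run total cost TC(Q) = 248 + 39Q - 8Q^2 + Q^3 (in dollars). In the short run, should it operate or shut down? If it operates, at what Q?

Produce at Q = 5

From TC, MC = TC'(Q) = 39 - 16Q + 3Q^2 and AVC = VC/Q = 39 - 8Q + Q^2.
AVC is minimized where dAVC/dQ = -8 + 2Q = 0, at Q = 4; min AVC = 39 - 8·4 + 4^2 = $23.
Because $34 ≥ $23, revenue can cover variable cost; the firm operates.
P = MC gives 5 - 16Q + 3Q^2 = 0, with roots 1/3 and 5. Take the larger (rising MC): Q* = 5.
Check: AVC at Q = 5 is $24 ≤ P, so revenue covers variable cost.
Profit = P·Q − TC = 34·5 − 368 = -$198, a loss, but smaller than the $248 fixed cost the firm would lose by shutting down.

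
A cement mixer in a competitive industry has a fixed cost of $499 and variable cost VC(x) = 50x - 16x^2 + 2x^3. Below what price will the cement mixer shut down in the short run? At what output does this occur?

Short-run supply begins at min AVC. From VC = 50x - 16x^2 + 2x^3, AVC = 50 - 16x + 2x^2.
At the minimum of AVC, MC = AVC. MC = 50 - 32x + 6x^2; setting MC = AVC gives 4x^2 - 16x = 0, so x = 4. min AVC = 18.
So the shutdown price is $18.

$18 per unit, at x = 4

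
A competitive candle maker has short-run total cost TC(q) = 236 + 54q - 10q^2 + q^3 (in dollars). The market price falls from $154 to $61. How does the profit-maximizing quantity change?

MC = 54 - 20q + 3q^2; the shutdown threshold is min AVC = $29 (at q = 5).
With P = $154 above the shutdown price, P = MC gives q = 10.
At P = $61 ≥ min AVC, set P = MC: q = 7. The firm stays open but cuts output.

Output falls from 10 to 7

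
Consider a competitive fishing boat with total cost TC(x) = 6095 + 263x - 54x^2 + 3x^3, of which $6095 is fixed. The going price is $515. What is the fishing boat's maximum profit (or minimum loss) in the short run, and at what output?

AVC = 263 - 54x + 3x^2 has its minimum $20 at x = 9; price $515 clears that bar, so the firm operates.
With MC = 263 - 108x + 9x^2, P = MC on the upward-sloping part at x* = 14.
TR = 515·14 = 7210. TC = 6095 + 1330 = 7425. Profit = 7210 − 7425 = -$215.
That loss of $215 beats the $6095 the firm would lose by shutting down; producing recovers $5880 of fixed cost.

Profit = -$215 at x = 14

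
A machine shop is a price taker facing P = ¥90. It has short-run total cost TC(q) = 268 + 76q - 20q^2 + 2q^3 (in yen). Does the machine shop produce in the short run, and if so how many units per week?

Produce at q = 7

Variable cost is VC = 76q - 20q^2 + 2q^3, so AVC = VC/q = 76 - 20q + 2q^2 and MC = dTC/dq = 76 - 40q + 6q^2.
AVC hits its minimum where MC = AVC, at q = 5, giving min AVC = 76 - 20·5 + 2·5^2 = ¥26.
P = ¥90 exceeds min AVC = ¥26, so the firm stays open.
Set P = MC: 90 = 76 - 40q + 6q^2 → -14 - 40q + 6q^2 = 0. The roots are q = -1/3 and q = 7; the profit-maximizing output is on the rising part of MC, so q* = 7.
Check: AVC at q = 7 is ¥34 ≤ P, so revenue covers variable cost.
Profit = P·q − TC = 90·7 − 506 = ¥124.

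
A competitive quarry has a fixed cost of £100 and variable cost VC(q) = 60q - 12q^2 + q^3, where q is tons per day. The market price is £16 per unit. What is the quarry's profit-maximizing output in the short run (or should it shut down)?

Shut down

Strip out fixed cost: VC = 60q - 12q^2 + q^3. Then AVC = 60 - 12q + q^2 and MC = 60 - 24q + 3q^2.
AVC is minimized where dAVC/dq = -12 + 2q = 0, at q = 6; min AVC = 60 - 12·6 + 6^2 = £24.
With P < min AVC (£16 < £24), every unit sold adds to the loss.
Shutting down limits the loss to fixed cost, £100.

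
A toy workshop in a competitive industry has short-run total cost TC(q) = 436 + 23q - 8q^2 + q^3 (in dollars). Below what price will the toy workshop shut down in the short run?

The shutdown price is the minimum of AVC. VC = 23q - 8q^2 + q^3, so AVC = 23 - 8q + q^2.
dAVC/dq = -8 + 2q = 0 gives q = 4. min AVC = 23 - 8·4 + 4^2 = 7.
So the shutdown price is $7.

$7 per unit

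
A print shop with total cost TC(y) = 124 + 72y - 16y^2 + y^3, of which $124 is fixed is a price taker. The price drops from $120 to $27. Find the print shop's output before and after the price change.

AVC = 72 - 16y + y^2, minimized at y = 8 where min AVC = $8. MC = 72 - 32y + 3y^2.
With P = $120 above the shutdown price, P = MC gives y = 12.
At P = $27 ≥ min AVC, set P = MC: y = 9. The firm stays open but cuts output.

Output falls from 12 to 9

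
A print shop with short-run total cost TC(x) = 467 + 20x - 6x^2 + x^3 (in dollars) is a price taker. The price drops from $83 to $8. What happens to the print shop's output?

MC = 20 - 12x + 3x^2; the shutdown threshold is min AVC = $11 (at x = 3).
At P = $83 ≥ min AVC, set P = MC on the rising branch: x = 7.
At P = $8 < min AVC = $11, price no longer covers variable cost at any output, so the firm shuts down: x = 0.

Output falls from 7 to 0 (the firm shuts down)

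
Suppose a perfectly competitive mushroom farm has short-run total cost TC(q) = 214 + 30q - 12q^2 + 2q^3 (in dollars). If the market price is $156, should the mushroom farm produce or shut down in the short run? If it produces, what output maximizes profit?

Variable cost is VC = 30q - 12q^2 + 2q^3, so AVC = VC/q = 30 - 12q + 2q^2 and MC = dTC/dq = 30 - 24q + 6q^2.
The AVC parabola has its vertex at q = 12/4 = 3, where AVC = 30 - 12·3 + 2·3^2 = $12.
Because $156 ≥ $12, revenue can cover variable cost; the firm operates.
P = MC gives -126 - 24q + 6q^2 = 0, with roots -3 and 7. Take the larger (rising MC): q* = 7.
Check: AVC at q = 7 is $44 ≤ P, so revenue covers variable cost.
Profit = P·q − TC = 156·7 − 522 = $570.

Produce at q = 7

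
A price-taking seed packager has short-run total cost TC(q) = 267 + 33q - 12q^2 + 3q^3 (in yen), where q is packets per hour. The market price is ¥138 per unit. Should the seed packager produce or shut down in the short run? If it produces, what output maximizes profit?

Produce at q = 5

From TC, MC = TC'(q) = 33 - 24q + 9q^2 and AVC = VC/q = 33 - 12q + 3q^2.
AVC hits its minimum where MC = AVC, at q = 2, giving min AVC = 33 - 12·2 + 3·2^2 = ¥21.
P = ¥138 exceeds min AVC = ¥21, so the firm stays open.
Set P = MC: 138 = 33 - 24q + 9q^2 → -105 - 24q + 9q^2 = 0. The roots are q = -7/3 and q = 5; the profit-maximizing output is on the rising part of MC, so q* = 5.
Check: AVC at q = 5 is ¥48 ≤ P, so revenue covers variable cost.
Profit = P·q − TC = 138·5 − 507 = ¥183.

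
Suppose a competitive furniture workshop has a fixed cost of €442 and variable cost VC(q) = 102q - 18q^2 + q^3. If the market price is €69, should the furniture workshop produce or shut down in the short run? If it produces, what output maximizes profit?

Produce at q = 11

Variable cost is VC = 102q - 18q^2 + q^3, so AVC = VC/q = 102 - 18q + q^2 and MC = dTC/dq = 102 - 36q + 3q^2.
AVC hits its minimum where MC = AVC, at q = 9, giving min AVC = 102 - 18·9 + 9^2 = €21.
Since P = €69 ≥ min AVC = €21, price covers variable cost and the firm should produce.
Solving P = MC: 33 - 36q + 3q^2 = 0 ⇒ q = 1 or 11. On the upward-sloping branch, q* = 11.
Check: AVC at q = 11 is €25 ≤ P, so revenue covers variable cost.
Profit = P·q − TC = 69·11 − 717 = €42.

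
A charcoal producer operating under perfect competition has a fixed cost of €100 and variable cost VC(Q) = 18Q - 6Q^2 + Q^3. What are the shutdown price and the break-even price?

Shutdown price = min AVC. AVC = 18 - 6Q + Q^2, with vertex at Q = 3 and minimum €9.
ATC = 100/Q + 18 - 6Q + Q^2. Setting dATC/dQ = −100/Q^2 − 6 + 2Q = 0 gives Q = 5 (since 2·5^3 − 6·5^2 = 100).
min ATC = 100/5 + 18 − 6·5 + 5^2 = €33. That is the break-even price.
For €9 ≤ P < €33 the firm produces at a loss; below €9 it shuts down.

Shutdown price = €9; break-even price = €33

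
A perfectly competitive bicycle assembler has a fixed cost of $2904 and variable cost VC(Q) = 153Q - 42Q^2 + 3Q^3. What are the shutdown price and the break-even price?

Shutdown price = min AVC. AVC = 153 - 42Q + 3Q^2, with vertex at Q = 7 and minimum $6.
ATC = 2904/Q + 153 - 42Q + 3Q^2. Setting dATC/dQ = −2904/Q^2 − 42 + 6Q = 0 gives Q = 11 (since 6·11^3 − 42·11^2 = 2904).
min ATC = 2904/11 + 153 − 42·11 + 3·11^2 = $318. That is the break-even price.
Between these two prices the firm operates at a loss; above $318 it earns a profit.

Shutdown price = $6; break-even price = $318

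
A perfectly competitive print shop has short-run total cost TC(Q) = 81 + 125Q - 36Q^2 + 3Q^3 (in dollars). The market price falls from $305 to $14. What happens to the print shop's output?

Output falls from 10 to 0 (the firm shuts down)

AVC = 125 - 36Q + 3Q^2, minimized at Q = 6 where min AVC = $17. MC = 125 - 72Q + 9Q^2.
At P = $305 ≥ min AVC, set P = MC on the rising branch: Q = 10.
At P = $14 < min AVC = $17, price no longer covers variable cost at any output, so the firm shuts down: Q = 0.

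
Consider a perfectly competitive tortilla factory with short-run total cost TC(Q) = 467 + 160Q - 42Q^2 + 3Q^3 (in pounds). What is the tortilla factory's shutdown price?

Short-run supply begins at min AVC. From VC = 160Q - 42Q^2 + 3Q^3, AVC = 160 - 42Q + 3Q^2.
dAVC/dQ = -42 + 6Q = 0 gives Q = 7. min AVC = 160 - 42·7 + 3·7^2 = 13.
For P < £13 the firm produces nothing.

£13 per unit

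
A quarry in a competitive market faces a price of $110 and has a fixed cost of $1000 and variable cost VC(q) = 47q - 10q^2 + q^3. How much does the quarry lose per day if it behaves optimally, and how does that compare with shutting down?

AVC = 47 - 10q + q^2 has its minimum $22 at q = 5; price $110 clears that bar, so the firm operates.
With MC = 47 - 20q + 3q^2, P = MC on the upward-sloping part at q* = 9.
TR = 110·9 = 990. TC = 1000 + 342 = 1342. Profit = 990 − 1342 = -$352.
That loss of $352 beats the $1000 the firm would lose by shutting down; producing recovers $648 of fixed cost.

Profit = -$352 at q = 9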